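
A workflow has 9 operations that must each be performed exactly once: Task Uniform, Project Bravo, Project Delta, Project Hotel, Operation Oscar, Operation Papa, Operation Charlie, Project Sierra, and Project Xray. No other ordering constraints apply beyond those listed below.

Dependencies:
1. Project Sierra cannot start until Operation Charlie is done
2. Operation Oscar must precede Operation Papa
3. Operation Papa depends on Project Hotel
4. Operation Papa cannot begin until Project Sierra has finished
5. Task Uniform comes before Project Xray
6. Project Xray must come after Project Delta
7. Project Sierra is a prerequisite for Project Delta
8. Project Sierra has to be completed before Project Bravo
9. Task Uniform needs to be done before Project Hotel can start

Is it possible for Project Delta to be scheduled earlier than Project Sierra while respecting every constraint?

No

Following Project Sierra → Project Delta, Project Sierra must precede Project Delta in every valid ordering.
Hence Project Delta can never be scheduled before Project Sierra.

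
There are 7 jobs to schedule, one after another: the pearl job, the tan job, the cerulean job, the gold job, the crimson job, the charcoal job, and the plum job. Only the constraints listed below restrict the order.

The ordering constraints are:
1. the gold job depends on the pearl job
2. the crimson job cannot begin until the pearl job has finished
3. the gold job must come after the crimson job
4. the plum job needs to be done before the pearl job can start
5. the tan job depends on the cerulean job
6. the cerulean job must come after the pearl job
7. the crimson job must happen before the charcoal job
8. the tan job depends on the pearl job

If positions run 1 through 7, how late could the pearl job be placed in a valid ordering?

2

Following every chain forward from the pearl job, the jobs that must come later are the tan job, the cerulean job, the gold job, the crimson job, the charcoal job — 5 of them.
With 5 mandatory successors out of 7 jobs total, the latest slot for the pearl job is 7−5 = 2, and it's reachable by doing all non-successors before the pearl job.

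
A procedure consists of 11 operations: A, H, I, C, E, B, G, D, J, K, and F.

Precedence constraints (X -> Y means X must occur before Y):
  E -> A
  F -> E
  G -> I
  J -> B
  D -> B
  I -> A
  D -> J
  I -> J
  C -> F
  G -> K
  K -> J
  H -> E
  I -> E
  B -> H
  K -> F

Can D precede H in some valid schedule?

D is actually forced before H by the constraints, so certainly some valid ordering has D first.

Yes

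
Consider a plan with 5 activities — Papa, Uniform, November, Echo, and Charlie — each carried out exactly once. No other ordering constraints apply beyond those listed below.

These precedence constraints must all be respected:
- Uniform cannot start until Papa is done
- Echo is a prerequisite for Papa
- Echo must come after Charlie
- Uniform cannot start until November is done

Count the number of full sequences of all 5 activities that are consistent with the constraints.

4

The activities with no prerequisites are November, Charlie; any of them can be placed first.
Systematically extending each partial ordering one activity at a time and counting, there are 4 complete orderings.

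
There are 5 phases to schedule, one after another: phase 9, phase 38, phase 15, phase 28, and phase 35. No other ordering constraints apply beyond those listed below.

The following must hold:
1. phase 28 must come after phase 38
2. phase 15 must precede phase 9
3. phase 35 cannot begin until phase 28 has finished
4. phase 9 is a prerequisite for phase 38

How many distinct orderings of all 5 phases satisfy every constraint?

Only phase 15 has no prerequisites, so it must go first.
Every phase is then forced in turn, so only 1 complete ordering is consistent with the constraints.

1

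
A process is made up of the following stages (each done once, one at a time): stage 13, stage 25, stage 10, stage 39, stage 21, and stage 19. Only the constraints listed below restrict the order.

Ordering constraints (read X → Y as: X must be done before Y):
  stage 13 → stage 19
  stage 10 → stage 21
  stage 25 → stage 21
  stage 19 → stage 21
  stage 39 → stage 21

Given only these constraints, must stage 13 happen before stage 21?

Chaining the stated constraints: stage 13 → stage 19 → stage 21.
So stage 13 must precede stage 21 in any valid ordering.

Yes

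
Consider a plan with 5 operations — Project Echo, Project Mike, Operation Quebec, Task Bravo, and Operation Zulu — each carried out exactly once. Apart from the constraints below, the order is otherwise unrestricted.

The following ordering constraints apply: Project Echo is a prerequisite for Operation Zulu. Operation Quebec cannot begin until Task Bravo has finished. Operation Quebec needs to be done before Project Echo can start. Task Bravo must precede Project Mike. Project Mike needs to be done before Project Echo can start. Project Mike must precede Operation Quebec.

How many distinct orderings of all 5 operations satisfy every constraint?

Task Bravo is the only operation with nothing required before it, so every ordering starts there.
Continuing from there, at each step only one operation has all its prerequisites placed, so the ordering is fully determined — there is exactly 1.

1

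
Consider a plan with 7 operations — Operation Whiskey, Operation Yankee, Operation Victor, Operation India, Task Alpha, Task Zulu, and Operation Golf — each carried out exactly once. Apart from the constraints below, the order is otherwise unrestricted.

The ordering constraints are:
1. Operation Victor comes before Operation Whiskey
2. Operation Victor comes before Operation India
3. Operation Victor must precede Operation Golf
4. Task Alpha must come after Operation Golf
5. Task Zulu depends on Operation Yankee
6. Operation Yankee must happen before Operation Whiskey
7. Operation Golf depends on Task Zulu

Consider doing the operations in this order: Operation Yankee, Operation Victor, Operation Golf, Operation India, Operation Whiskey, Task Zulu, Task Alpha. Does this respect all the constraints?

No

In the proposed order, Operation Golf appears before Task Zulu.
Since Task Zulu is required before Operation Golf, the ordering is invalid.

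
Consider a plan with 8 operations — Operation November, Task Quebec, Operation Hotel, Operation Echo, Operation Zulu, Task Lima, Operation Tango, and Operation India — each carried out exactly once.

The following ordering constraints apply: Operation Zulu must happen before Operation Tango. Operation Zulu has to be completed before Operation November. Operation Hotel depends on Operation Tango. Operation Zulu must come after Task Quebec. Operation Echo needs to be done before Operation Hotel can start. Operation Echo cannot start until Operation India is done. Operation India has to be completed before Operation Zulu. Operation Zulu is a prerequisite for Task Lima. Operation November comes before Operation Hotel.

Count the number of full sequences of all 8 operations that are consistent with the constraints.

84

2 operations have no prerequisites (Task Quebec, Operation India), so any of them could come first.
Systematically extending each partial ordering one operation at a time and counting, there are 84 complete orderings.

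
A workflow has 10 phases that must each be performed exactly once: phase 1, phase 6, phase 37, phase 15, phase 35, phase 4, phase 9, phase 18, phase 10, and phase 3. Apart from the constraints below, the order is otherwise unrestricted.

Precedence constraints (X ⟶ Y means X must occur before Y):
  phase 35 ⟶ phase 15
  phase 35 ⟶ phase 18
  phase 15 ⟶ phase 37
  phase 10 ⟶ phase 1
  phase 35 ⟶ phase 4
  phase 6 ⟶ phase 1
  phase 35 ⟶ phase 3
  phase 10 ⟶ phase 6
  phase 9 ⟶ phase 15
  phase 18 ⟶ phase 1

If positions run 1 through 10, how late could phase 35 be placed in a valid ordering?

4

The phases that are forced after phase 35, directly or by a chain of constraints, are phase 1, phase 37, phase 15, phase 4, phase 18, phase 3. That's 6 phases.
So at least 6 phases follow phase 35, putting phase 35 no later than position 4. That position is achievable by scheduling everything else first.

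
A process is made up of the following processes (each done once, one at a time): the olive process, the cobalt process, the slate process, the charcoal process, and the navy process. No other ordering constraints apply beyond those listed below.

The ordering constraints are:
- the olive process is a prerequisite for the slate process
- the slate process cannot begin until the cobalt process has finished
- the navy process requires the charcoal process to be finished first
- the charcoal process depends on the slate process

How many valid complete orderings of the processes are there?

2

2 processes have no prerequisites (the olive process, the cobalt process), so any of them could come first.
Counting all ways to extend the partial order to a total order gives 2.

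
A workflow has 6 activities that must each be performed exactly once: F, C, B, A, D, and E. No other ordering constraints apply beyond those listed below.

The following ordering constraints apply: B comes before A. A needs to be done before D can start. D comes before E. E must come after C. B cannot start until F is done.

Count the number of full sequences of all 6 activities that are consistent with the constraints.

The activities with no prerequisites are F, C; any of them can be placed first.
Enumerating by repeatedly choosing an available activity (one whose prerequisites are all placed) gives 5 distinct complete orderings.

5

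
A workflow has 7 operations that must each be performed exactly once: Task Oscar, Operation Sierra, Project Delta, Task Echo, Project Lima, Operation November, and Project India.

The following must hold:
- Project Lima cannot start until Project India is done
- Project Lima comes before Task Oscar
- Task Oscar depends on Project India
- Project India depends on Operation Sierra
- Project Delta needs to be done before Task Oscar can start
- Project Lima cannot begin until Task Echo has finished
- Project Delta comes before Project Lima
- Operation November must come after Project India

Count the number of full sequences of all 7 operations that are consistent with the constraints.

3 operations have no prerequisites (Operation Sierra, Project Delta, Task Echo), so any of them could come first.
Systematically extending each partial ordering one operation at a time and counting, there are 44 complete orderings.

44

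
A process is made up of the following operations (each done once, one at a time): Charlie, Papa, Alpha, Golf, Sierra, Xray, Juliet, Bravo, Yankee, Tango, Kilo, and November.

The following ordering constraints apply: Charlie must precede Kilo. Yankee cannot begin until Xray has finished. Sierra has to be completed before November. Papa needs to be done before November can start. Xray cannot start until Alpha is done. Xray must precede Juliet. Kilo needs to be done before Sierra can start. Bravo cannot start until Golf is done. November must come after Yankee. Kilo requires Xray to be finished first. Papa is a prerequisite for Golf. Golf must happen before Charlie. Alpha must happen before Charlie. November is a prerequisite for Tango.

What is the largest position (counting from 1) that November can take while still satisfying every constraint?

The only operation forced after November (directly or by a chain) is Tango.
So at least 1 operation follows November, putting November no later than position 11. That position is achievable by scheduling everything else first.

11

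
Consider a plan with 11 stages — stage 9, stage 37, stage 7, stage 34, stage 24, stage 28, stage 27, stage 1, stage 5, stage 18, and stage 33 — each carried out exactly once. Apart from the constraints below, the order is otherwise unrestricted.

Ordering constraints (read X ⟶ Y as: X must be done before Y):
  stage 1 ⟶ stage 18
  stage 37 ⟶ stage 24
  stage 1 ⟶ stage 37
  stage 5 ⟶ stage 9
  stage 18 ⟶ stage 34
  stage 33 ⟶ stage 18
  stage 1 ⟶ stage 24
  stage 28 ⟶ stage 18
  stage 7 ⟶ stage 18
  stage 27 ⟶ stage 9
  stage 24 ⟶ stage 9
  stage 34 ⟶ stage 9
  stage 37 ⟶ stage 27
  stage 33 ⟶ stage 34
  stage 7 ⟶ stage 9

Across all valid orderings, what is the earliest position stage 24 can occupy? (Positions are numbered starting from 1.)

3

Every stage that must precede stage 24 has to come before it. Tracing all chains that end at stage 24, those stages are: stage 37, stage 1 — 2 in total.
With 2 mandatory predecessors, the earliest stage 24 can sit is position 2+1 = 3, and placing just those 2 first achieves it.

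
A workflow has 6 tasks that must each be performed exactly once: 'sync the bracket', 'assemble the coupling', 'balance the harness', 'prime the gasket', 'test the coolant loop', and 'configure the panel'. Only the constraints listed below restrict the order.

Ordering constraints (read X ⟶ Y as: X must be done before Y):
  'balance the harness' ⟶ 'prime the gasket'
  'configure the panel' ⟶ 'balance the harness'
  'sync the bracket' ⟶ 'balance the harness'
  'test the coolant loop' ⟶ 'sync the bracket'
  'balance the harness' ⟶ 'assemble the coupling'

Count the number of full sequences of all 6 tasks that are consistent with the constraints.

6

The tasks with no prerequisites are 'test the coolant loop', 'configure the panel'; any of them can be placed first.
Enumerating by repeatedly choosing an available task (one whose prerequisites are all placed) gives 6 distinct complete orderings.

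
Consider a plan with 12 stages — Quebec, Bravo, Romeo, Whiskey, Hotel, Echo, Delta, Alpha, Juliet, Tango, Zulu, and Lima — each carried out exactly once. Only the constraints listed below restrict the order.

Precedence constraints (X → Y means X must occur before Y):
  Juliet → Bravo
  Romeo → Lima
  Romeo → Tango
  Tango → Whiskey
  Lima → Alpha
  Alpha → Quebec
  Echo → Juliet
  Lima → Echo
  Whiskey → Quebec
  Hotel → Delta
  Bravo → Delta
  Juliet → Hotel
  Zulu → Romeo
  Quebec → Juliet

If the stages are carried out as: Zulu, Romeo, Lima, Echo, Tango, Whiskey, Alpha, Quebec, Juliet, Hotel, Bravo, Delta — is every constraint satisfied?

Going through the constraints one by one, each required predecessor appears earlier in the sequence than its dependent — e.g. Echo (position 4) is before Juliet (position 9), as required.

Yes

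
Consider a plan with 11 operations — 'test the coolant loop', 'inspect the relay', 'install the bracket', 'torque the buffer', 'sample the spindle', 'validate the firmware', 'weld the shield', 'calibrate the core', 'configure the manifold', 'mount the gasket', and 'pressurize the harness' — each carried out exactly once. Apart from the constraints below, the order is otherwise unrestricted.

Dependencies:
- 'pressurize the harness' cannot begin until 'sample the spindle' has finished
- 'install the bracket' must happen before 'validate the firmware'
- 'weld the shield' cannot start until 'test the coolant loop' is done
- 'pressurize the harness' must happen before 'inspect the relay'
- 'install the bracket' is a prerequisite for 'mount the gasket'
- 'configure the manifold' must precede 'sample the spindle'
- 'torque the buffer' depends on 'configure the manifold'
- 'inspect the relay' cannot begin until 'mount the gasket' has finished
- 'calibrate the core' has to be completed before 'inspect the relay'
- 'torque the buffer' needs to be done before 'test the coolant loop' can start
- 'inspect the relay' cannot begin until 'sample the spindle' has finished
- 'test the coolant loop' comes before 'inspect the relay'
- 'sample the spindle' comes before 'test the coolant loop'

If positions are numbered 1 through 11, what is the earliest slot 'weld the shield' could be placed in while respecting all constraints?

The operations that are forced before 'weld the shield', directly or transitively, are 'test the coolant loop', 'torque the buffer', 'sample the spindle', 'configure the manifold'. That's 4 operations.
So at minimum 4 operations come before 'weld the shield', putting 'weld the shield' no earlier than position 5. That position is achievable by scheduling exactly those predecessors first.

5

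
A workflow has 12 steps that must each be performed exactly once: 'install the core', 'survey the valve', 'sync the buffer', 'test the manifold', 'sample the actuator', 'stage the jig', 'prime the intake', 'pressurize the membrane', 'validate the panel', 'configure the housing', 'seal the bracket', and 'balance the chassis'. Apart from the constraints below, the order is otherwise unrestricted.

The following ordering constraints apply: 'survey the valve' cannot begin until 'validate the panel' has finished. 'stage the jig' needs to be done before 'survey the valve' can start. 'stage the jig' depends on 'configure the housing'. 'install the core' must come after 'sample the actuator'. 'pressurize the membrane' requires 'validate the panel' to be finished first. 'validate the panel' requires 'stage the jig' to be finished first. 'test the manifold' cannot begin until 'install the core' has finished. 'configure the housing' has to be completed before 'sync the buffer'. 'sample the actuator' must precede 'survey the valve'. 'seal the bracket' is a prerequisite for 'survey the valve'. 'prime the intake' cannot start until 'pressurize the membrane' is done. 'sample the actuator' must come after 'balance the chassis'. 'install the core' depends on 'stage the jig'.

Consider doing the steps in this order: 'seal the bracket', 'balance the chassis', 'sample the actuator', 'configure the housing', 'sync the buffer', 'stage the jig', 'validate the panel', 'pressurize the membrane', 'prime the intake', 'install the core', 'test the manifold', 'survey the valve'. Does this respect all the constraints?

Yes

Every stated constraint is respected: 'seal the bracket' sits at position 1, ahead of 'survey the valve' at position 12, and each of the other listed pairs likewise has the predecessor earlier in the sequence.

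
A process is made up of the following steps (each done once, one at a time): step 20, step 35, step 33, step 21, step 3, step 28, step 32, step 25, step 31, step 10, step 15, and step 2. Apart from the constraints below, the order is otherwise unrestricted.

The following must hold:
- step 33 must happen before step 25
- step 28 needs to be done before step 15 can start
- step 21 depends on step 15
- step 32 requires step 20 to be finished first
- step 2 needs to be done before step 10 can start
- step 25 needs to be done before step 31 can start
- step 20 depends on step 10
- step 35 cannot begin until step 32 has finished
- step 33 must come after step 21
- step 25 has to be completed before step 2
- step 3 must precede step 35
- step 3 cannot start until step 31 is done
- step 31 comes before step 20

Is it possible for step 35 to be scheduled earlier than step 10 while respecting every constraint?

No

There is a dependency chain step 10 → step 20 → step 32 → step 35, so step 35 always comes after step 10.
Hence step 35 can never be scheduled before step 10.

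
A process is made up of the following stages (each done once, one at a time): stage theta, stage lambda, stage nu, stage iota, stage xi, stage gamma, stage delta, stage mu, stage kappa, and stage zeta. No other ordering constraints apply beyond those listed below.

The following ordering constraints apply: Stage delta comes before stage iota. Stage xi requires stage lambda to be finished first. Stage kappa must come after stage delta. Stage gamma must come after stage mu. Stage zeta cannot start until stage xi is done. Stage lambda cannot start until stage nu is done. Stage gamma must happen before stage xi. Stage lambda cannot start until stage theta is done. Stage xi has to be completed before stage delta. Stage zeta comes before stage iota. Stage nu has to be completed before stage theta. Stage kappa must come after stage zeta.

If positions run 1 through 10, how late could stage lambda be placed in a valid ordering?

5

The stages that are forced after stage lambda, directly or by a chain of constraints, are stage iota, stage xi, stage delta, stage kappa, stage zeta. That's 5 stages.
With 5 mandatory successors out of 10 stages total, the latest slot for stage lambda is 10−5 = 5, and it's reachable by doing all non-successors before stage lambda.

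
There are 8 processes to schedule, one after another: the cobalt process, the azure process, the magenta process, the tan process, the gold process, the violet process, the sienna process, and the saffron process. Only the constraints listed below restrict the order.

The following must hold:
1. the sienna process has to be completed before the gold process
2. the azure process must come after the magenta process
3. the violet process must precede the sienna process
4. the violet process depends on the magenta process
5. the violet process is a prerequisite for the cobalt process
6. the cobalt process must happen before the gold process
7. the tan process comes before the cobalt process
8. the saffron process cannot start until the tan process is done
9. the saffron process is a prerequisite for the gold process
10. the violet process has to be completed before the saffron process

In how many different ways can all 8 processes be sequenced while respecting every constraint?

134

The processes with no prerequisites are the magenta process, the tan process; any of them can be placed first.
Enumerating by repeatedly choosing an available process (one whose prerequisites are all placed) gives 134 distinct complete orderings.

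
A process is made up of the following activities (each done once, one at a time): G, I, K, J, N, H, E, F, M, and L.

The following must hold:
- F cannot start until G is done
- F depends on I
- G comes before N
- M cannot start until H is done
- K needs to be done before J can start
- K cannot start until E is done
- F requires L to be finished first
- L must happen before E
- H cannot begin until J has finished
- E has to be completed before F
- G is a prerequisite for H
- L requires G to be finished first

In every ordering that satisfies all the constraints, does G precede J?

Tracing the constraints gives a chain: G → L → E → K → J.
Hence G necessarily comes before J.

Yes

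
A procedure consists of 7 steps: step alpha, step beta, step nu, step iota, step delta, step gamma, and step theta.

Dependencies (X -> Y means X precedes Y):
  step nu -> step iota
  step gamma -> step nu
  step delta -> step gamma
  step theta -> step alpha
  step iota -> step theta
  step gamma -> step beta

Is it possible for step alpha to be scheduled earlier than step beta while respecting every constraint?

The constraints leave step alpha and step beta unordered relative to each other; nothing requires step beta earlier.
That means at least one valid schedule has step alpha before step beta.

Yes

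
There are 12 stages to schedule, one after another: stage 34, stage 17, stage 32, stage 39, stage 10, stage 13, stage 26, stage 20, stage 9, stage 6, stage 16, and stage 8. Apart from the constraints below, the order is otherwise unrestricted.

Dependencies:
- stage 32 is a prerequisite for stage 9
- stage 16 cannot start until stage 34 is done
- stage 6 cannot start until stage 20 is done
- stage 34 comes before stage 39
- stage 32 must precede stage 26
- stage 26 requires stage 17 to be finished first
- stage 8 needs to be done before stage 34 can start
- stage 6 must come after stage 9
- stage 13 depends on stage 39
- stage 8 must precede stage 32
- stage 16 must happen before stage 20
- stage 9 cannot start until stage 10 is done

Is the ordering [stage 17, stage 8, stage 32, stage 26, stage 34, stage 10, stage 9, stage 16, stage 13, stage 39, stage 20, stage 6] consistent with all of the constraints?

Here stage 39 comes after stage 13.
Since stage 39 is required before stage 13, the ordering is invalid.

No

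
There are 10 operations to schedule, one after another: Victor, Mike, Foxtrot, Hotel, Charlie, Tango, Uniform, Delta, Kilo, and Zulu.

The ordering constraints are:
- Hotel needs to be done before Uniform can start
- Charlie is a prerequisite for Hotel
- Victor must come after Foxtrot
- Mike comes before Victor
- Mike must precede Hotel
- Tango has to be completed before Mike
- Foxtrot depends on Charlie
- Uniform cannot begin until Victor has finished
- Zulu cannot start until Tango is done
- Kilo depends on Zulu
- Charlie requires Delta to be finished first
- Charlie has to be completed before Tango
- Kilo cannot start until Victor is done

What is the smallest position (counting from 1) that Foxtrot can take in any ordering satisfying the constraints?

3

Working backwards through the constraints from Foxtrot, its full set of required predecessors is Charlie, Delta — 2 of them.
So at minimum 2 operations come before Foxtrot, putting Foxtrot no earlier than position 3. That position is achievable by scheduling exactly those predecessors first.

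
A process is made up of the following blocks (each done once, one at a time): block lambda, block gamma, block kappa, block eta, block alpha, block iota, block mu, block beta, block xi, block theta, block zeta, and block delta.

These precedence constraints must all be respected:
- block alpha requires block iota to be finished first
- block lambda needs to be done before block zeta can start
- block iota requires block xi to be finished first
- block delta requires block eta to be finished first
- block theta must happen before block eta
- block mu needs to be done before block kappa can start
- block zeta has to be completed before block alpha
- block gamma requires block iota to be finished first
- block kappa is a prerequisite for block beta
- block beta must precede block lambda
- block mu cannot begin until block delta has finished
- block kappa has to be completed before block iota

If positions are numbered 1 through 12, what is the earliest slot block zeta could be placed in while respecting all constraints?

8

The blocks that are forced before block zeta, directly or transitively, are block lambda, block kappa, block eta, block mu, block beta, block theta, block delta. That's 7 blocks.
So at minimum 7 blocks come before block zeta, putting block zeta no earlier than position 8. That position is achievable by scheduling exactly those predecessors first.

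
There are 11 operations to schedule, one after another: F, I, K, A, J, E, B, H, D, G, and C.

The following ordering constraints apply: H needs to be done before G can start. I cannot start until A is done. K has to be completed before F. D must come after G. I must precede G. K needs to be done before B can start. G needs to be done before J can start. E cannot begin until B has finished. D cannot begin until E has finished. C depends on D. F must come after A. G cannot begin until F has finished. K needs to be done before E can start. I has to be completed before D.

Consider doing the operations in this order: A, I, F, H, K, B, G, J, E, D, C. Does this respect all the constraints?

The sequence places F ahead of K.
Since K is required before F, the ordering is invalid.

No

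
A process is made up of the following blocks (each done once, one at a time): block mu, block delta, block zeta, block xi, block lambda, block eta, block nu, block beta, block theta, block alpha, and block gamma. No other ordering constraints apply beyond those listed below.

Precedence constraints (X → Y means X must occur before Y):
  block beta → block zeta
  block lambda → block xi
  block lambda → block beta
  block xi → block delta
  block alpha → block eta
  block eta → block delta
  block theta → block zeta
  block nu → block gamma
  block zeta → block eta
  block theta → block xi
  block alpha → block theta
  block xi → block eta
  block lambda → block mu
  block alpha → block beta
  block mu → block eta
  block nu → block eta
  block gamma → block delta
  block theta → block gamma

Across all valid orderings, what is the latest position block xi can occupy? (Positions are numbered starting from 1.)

9

Following every chain forward from block xi, the blocks that must come later are block delta, block eta — 2 of them.
With 2 mandatory successors out of 11 blocks total, the latest slot for block xi is 11−2 = 9, and it's reachable by doing all non-successors before block xi.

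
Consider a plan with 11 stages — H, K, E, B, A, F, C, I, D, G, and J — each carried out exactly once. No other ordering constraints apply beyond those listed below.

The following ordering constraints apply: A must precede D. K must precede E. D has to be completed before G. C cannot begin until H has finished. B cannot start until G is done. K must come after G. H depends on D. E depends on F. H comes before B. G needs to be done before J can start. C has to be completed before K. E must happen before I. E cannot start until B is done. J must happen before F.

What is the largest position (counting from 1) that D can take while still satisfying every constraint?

The stages that are forced after D, directly or by a chain of constraints, are H, K, E, B, F, C, I, G, J. That's 9 stages.
With 9 mandatory successors out of 11 stages total, the latest slot for D is 11−9 = 2, and it's reachable by doing all non-successors before D.

2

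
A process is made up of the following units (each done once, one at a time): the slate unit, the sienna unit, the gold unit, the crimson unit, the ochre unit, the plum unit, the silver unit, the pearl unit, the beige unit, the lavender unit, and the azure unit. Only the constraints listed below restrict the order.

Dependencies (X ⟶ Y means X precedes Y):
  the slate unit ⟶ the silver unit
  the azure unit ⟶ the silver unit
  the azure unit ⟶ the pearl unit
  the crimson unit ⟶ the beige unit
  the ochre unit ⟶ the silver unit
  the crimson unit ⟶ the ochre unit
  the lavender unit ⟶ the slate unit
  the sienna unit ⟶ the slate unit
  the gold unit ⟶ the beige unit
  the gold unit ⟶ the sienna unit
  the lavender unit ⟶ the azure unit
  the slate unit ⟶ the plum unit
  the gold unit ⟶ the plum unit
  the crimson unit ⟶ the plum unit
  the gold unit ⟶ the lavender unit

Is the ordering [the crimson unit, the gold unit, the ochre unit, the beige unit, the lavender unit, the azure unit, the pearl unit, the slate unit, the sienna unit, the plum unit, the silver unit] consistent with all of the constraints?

No

Here the sienna unit comes after the slate unit.
Since the sienna unit is required before the slate unit, the ordering is invalid.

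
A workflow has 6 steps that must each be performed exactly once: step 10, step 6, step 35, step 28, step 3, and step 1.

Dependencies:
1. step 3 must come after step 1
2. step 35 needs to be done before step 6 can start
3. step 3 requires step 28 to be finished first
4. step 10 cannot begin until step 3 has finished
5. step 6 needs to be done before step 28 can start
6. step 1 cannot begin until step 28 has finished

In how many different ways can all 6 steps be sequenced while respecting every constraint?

Only step 35 has no prerequisites, so it must go first.
Continuing from there, at each step only one step has all its prerequisites placed, so the ordering is fully determined — there is exactly 1.

1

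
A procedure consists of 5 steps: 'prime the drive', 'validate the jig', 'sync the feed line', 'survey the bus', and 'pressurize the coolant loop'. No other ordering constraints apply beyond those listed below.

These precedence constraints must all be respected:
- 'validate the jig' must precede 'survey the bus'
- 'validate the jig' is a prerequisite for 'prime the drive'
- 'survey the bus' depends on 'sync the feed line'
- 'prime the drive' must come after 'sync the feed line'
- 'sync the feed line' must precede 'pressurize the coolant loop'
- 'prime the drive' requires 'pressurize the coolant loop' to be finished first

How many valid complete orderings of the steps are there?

8

The steps with no prerequisites are 'validate the jig', 'sync the feed line'; any of them can be placed first.
Counting all ways to extend the partial order to a total order gives 8.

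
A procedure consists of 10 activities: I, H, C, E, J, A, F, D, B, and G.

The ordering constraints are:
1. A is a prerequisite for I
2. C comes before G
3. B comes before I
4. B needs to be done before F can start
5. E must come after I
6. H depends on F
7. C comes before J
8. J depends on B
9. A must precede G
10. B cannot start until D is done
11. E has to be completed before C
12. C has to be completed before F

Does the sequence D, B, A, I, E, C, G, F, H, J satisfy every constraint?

Yes

Checking each listed constraint against this order: for instance, B is in position 2 and J in position 10, so that constraint holds — and the remaining constraints check out the same way.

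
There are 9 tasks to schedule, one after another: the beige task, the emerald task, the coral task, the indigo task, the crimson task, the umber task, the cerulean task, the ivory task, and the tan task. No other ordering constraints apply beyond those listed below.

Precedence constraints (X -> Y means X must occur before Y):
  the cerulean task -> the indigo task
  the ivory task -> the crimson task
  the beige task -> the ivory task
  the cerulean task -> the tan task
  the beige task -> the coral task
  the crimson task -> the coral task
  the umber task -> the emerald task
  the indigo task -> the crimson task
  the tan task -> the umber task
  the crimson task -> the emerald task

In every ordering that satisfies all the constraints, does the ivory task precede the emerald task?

Tracing the constraints gives a chain: the ivory task → the crimson task → the emerald task.
So the ivory task must precede the emerald task in any valid ordering.

Yes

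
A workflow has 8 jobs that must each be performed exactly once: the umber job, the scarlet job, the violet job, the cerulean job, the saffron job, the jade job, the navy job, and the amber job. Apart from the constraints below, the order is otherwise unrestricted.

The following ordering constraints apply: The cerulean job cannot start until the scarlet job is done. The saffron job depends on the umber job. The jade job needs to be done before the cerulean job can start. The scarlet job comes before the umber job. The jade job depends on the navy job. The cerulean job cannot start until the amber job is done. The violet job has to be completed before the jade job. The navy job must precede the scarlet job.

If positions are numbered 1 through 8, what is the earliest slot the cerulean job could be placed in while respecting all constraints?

6

Working backwards through the constraints from the cerulean job, its full set of required predecessors is the scarlet job, the violet job, the jade job, the navy job, the amber job — 5 of them.
So at minimum 5 jobs come before the cerulean job, putting the cerulean job no earlier than position 6. That position is achievable by scheduling exactly those predecessors first.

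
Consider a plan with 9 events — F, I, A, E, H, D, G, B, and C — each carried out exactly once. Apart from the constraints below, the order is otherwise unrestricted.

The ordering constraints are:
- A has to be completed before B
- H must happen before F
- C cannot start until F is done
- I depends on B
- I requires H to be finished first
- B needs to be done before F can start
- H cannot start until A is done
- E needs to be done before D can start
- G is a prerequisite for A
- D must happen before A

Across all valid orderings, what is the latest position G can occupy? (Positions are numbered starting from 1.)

3

Following every chain forward from G, the events that must come later are F, I, A, H, B, C — 6 of them.
With 6 mandatory successors out of 9 events total, the latest slot for G is 9−6 = 3, and it's reachable by doing all non-successors before G.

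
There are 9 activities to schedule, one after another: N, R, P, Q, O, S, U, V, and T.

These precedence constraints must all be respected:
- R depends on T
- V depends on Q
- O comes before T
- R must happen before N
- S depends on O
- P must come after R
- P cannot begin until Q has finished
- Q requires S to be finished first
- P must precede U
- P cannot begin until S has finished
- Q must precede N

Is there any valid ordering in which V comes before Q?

No

There is a dependency chain Q → V, so V always comes after Q.
Hence V can never be scheduled before Q.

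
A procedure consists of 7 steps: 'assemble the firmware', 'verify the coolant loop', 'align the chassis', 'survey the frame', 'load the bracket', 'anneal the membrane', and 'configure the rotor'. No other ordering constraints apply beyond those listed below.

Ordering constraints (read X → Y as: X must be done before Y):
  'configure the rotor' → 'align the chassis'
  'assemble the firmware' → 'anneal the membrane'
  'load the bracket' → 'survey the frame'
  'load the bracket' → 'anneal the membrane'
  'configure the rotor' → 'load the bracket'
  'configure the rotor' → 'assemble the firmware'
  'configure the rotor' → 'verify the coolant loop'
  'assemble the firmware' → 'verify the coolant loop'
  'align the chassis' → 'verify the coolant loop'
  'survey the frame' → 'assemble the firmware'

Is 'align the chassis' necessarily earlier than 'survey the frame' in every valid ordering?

No chain of constraints connects 'align the chassis' to 'survey the frame' in either direction.
There exist valid orderings with 'survey the frame' before 'align the chassis', so 'align the chassis' is not required to come first.

No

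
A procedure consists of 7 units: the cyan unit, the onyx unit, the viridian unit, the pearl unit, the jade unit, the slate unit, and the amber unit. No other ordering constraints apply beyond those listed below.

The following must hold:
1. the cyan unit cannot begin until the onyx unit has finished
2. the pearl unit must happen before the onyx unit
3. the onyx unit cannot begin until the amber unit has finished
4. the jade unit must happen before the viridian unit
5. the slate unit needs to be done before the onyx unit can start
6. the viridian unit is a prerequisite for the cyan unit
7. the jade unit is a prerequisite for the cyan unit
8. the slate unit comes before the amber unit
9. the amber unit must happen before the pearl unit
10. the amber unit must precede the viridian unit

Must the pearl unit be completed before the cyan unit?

Yes

There is a constraint chain the pearl unit → the onyx unit → the cyan unit.
So the pearl unit must precede the cyan unit in any valid ordering.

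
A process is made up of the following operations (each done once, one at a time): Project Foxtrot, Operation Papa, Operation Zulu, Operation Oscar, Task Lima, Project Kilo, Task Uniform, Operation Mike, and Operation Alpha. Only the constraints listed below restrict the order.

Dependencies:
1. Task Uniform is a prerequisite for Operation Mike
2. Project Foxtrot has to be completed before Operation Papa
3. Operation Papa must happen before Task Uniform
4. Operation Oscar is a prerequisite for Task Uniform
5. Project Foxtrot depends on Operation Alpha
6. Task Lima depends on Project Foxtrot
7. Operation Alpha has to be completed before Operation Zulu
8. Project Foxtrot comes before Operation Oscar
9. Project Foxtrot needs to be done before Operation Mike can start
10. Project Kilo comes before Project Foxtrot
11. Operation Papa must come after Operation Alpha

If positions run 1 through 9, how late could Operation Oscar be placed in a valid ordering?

Following every chain forward from Operation Oscar, the operations that must come later are Task Uniform, Operation Mike — 2 of them.
So at least 2 operations follow Operation Oscar, putting Operation Oscar no later than position 7. That position is achievable by scheduling everything else first.

7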